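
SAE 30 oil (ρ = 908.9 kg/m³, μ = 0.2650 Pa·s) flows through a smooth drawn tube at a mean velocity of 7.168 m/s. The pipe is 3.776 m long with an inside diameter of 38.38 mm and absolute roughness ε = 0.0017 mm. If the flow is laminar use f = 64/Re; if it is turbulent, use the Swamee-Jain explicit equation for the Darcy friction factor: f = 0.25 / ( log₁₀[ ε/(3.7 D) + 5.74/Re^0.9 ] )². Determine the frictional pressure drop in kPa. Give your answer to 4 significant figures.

ΔP ≈ 155.8 kPa

Reynolds number Re = ρVD/μ = 908.9 · 7.168 · 0.03838 / 0.265 = 943.6.
Re < 2300 → laminar flow, so f = 64/Re = 64/943.6 = 0.06783 (the turbulent correlation is not needed).
Darcy-Weisbach: ΔP = f(L/D)(ρV²/2) = 0.06783·(3.776/0.03838)·(908.9·7.168²/2) = 0.06783·98.38·2.335e+04 = 1.558e+05 Pa.
ΔP = 1.558e+05 Pa = 155.8 kPa.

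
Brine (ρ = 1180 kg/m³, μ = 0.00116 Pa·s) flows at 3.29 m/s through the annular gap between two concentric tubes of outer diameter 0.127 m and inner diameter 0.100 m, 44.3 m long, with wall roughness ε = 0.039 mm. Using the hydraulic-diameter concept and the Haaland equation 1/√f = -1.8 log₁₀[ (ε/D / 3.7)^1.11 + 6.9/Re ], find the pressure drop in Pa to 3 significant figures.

Hydraulic diameter D_h = 4A/P = D_o - D_i = 0.127 - 0.1 = 0.027 m.
Re = ρVD_h/μ = 1180·3.29·0.027/0.00116 = 9.036e+04.
ε/D_h = 3.9e-05/0.027 = 0.00144; Haaland gives 1/√f = -1.8 log₁₀[0.000165+7.64e-05] = 6.512, so f = 0.02358.
ΔP = f(L/D_h)(ρV²/2) = 0.02358·44.3/0.027·6386 = 2.471e+05 Pa.

ΔP ≈ 247000 Pa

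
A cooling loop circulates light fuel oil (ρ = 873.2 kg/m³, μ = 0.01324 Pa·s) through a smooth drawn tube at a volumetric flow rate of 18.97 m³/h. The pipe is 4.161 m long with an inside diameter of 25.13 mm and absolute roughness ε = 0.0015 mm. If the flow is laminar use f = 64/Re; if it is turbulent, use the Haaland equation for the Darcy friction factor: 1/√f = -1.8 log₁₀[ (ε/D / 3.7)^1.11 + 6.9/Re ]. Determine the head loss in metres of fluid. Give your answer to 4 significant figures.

Q = 18.97 m³/h = 18.97/3600 = 0.005269 m³/s.
Cross-sectional area A = πD²/4 = π(0.02513)²/4 = 0.000496 m²; mean velocity V = Q/A = 0.005269/0.000496 = 10.62 m/s.
Reynolds number Re = ρVD/μ = 873.2 · 10.62 · 0.02513 / 0.0132 = 1.761e+04.
Re > 4000 → turbulent. Relative roughness ε/D = 1.5e-06/0.02513 = 5.97e-05. Haaland: 1/√f = -1.8 log₁₀[(5.97e-05/3.7)^1.11 + 6.9/1.761e+04] = -1.8 log₁₀[4.79e-06 + 0.000392] = 6.123, so f = 0.02667.
Darcy-Weisbach: ΔP = f(L/D)(ρV²/2) = 0.02667·(4.161/0.02513)·(873.2·10.62²/2) = 0.02667·165.6·4.928e+04 = 2.177e+05 Pa.
Head loss h_f = ΔP/(ρg) = 2.177e+05/(873.2·9.81) = 25.41 m.

h_f ≈ 25.41 m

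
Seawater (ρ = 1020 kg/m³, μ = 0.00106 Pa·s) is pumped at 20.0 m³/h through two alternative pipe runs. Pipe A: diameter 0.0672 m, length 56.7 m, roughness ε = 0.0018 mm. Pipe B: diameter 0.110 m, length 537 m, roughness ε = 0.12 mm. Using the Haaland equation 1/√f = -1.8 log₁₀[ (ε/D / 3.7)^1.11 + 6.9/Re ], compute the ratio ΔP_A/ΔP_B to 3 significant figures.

Pipe A: V = Q/A = 0.005556/0.003547 = 1.566 m/s; Re = 1.013e+05; ε/D = 2.68e-05; Haaland → f = 0.01788; ΔP_A = f(L/D)(ρV²/2) = 1.888e+04 Pa.
Pipe B: V = Q/A = 0.005556/0.009503 = 0.5846 m/s; Re = 6.188e+04; ε/D = 0.00109; Haaland → f = 0.02337; ΔP_B = f(L/D)(ρV²/2) = 1.988e+04 Pa.
ΔP_A/ΔP_B = 1.888e+04/1.988e+04 = 0.950.

ΔP_A/ΔP_B ≈ 0.950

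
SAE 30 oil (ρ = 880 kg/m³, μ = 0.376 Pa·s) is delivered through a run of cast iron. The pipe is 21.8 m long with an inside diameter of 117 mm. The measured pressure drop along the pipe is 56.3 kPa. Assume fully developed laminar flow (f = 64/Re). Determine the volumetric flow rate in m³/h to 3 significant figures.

Q ≈ 114 m³/h

For laminar flow, f = 64/Re with Re = ρVD/μ, so Darcy-Weisbach reduces to ΔP = 32μLV/D². Solving for V: V = ΔP·D²/(32μL) = 5.63e+04·(0.117)²/(32·0.376·21.8) = 2.938 m/s.
Check: Re = ρVD/μ = 880·2.938·0.117/0.376 = 804.6 < 2300, so the laminar assumption holds.
Q = V·A = 2.938·(π/4·0.117²) = 0.03159 m³/s = 114 m³/h.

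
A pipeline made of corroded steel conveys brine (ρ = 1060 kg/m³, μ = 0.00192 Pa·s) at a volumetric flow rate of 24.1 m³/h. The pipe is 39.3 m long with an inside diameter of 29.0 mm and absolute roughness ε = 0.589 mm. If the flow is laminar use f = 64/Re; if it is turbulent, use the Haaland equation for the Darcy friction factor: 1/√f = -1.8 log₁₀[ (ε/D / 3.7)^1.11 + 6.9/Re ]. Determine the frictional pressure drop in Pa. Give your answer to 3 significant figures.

ΔP ≈ 3.63×10^6 Pa

Q = 24.1 m³/h = 24.1/3600 = 0.006694 m³/s.
Cross-sectional area A = πD²/4 = π(0.029)²/4 = 0.0006605 m²; mean velocity V = Q/A = 0.006694/0.0006605 = 10.14 m/s.
Reynolds number Re = ρVD/μ = 1060 · 10.14 · 0.029 / 0.00192 = 1.623e+05.
Re > 4000 → turbulent. Relative roughness ε/D = 0.000589/0.029 = 0.0203. Haaland: 1/√f = -1.8 log₁₀[(0.0203/3.7)^1.11 + 6.9/1.623e+05] = -1.8 log₁₀[0.0031 + 4.25e-05] = 4.506, so f = 0.04926.
Darcy-Weisbach: ΔP = f(L/D)(ρV²/2) = 0.04926·(39.3/0.029)·(1060·10.14²/2) = 0.04926·1355·5.444e+04 = 3.634e+06 Pa.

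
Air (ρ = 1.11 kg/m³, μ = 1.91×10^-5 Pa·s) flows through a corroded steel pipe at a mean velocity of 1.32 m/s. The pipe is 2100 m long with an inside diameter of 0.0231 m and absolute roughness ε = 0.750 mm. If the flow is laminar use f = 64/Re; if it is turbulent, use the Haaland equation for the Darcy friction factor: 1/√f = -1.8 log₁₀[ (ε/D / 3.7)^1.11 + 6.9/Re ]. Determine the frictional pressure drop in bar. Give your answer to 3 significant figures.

ΔP ≈ 0.0318 bar

Reynolds number Re = ρVD/μ = 1.11 · 1.32 · 0.0231 / 1.91e-05 = 1772.
Re < 2300 → laminar flow, so f = 64/Re = 64/1772 = 0.03612 (the turbulent correlation is not needed).
Darcy-Weisbach: ΔP = f(L/D)(ρV²/2) = 0.03612·(2100/0.0231)·(1.11·1.32²/2) = 0.03612·9.091e+04·0.967 = 3175 Pa.
ΔP = 3175 Pa = 0.0318 bar.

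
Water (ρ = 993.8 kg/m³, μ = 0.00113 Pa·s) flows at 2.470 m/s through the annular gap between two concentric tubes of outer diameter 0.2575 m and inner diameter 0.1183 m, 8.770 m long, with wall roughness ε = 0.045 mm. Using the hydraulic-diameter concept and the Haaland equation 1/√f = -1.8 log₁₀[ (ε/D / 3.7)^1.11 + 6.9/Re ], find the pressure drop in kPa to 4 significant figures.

ΔP ≈ 3.238 kPa

Hydraulic diameter D_h = 4A/P = D_o - D_i = 0.2575 - 0.1183 = 0.1392 m.
Re = ρVD_h/μ = 993.8·2.47·0.1392/0.00113 = 3.024e+05.
ε/D_h = 4.5e-05/0.1392 = 0.000323; Haaland gives 1/√f = -1.8 log₁₀[3.13e-05+2.28e-05] = 7.681, so f = 0.01695.
ΔP = f(L/D_h)(ρV²/2) = 0.01695·8.77/0.1392·3032 = 3238 Pa.
ΔP = 3.238 kPa.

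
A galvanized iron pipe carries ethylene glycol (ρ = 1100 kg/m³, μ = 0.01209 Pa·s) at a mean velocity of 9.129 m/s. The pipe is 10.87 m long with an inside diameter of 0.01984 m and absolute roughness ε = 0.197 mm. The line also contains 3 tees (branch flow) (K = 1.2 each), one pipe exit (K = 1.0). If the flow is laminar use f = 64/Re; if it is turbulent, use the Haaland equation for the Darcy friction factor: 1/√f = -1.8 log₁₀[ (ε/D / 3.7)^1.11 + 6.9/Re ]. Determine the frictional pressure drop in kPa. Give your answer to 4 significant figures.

ΔP ≈ 1243 kPa

Reynolds number Re = ρVD/μ = 1100 · 9.129 · 0.01984 / 0.0121 = 1.648e+04.
Re > 4000 → turbulent. Relative roughness ε/D = 0.000197/0.01984 = 0.00993. Haaland: 1/√f = -1.8 log₁₀[(0.00993/3.7)^1.11 + 6.9/1.648e+04] = -1.8 log₁₀[0.0014 + 0.000419] = 4.933, so f = 0.0411.
Total minor-loss coefficient ΣK = 3·1.2 + 1·1 = 4.6.
ΔP = [f·L/D + ΣK]·(ρV²/2) = [0.0411·10.87/0.01984 + 4.6]·(1100·9.129²/2) = [22.52 + 4.6]·4.584e+04 = 1.243e+06 Pa.
ΔP = 1.243e+06 Pa = 1243 kPa.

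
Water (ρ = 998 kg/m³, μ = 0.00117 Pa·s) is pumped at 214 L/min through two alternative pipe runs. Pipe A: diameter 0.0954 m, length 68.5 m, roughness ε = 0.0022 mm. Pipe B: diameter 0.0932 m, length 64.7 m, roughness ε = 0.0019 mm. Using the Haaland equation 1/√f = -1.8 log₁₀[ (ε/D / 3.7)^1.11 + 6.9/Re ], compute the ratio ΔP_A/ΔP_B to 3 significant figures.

ΔP_A/ΔP_B ≈ 0.947

Pipe A: V = Q/A = 0.003567/0.007148 = 0.499 m/s; Re = 4.06e+04; ε/D = 2.31e-05; Haaland → f = 0.02177; ΔP_A = f(L/D)(ρV²/2) = 1942 Pa.
Pipe B: V = Q/A = 0.003567/0.006822 = 0.5228 m/s; Re = 4.156e+04; ε/D = 2.04e-05; Haaland → f = 0.02165; ΔP_B = f(L/D)(ρV²/2) = 2049 Pa.
ΔP_A/ΔP_B = 1942/2049 = 0.947.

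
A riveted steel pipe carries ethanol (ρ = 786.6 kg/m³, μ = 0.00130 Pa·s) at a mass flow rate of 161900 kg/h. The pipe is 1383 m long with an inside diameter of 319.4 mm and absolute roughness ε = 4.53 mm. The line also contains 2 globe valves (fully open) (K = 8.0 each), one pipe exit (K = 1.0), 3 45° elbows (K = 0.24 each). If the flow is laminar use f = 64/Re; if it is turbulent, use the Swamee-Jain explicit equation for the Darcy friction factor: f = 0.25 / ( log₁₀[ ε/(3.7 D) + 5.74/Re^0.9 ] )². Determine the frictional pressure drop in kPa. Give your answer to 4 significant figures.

ṁ = 161900 kg/h = 161900/3600 = 44.97 kg/s.
A = πD²/4 = π(0.3194)²/4 = 0.08012 m²; mean velocity V = ṁ/(ρA) = 44.97/(786.6 · 0.08012) = 0.7136 m/s.
Reynolds number Re = ρVD/μ = 786.6 · 0.7136 · 0.3194 / 0.0013 = 1.379e+05.
Re > 4000 → turbulent. Relative roughness ε/D = 0.00453/0.3194 = 0.0142. Swamee-Jain: f = 0.25/(log₁₀[0.0142/3.7 + 5.74/1.379e+05^0.9])² = 0.25/(log₁₀[0.00383 + 0.000136])² = 0.25/(-2.401)² = 0.04336.
Total minor-loss coefficient ΣK = 2·8 + 1·1 + 3·0.24 = 17.7.
ΔP = [f·L/D + ΣK]·(ρV²/2) = [0.04336·1383/0.3194 + 17.7]·(786.6·0.7136²/2) = [187.7 + 17.7]·200.3 = 4.114e+04 Pa.
ΔP = 4.114e+04 Pa = 41.14 kPa.

ΔP ≈ 41.14 kPa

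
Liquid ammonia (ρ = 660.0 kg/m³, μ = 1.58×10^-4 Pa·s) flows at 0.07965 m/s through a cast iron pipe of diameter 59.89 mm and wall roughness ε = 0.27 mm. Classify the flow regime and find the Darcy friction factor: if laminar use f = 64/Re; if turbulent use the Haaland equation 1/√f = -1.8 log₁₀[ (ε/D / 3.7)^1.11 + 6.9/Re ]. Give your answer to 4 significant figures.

Re = ρVD/μ = 660·0.07965·0.05989/0.000158 = 1.993e+04.
Re > 4000 → turbulent. ε/D = 0.00027/0.05989 = 0.00451; Haaland: 1/√f = -1.8 log₁₀[0.000582 + 0.000346] = 5.458, so f = 0.03357.

f ≈ 0.03357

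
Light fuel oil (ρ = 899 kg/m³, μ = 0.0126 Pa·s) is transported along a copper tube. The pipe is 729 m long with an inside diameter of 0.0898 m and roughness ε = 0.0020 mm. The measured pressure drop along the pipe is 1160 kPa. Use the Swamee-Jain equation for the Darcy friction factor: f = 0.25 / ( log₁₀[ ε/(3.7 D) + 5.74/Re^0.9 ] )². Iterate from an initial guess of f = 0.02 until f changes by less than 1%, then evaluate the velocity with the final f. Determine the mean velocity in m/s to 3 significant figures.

V ≈ 3.56 m/s

Rearranging Darcy-Weisbach: V = √(2·ΔP·D/(f·L·ρ)). With ε/D = 2e-06/0.0898 = 2.23e-05, iterate starting from f = 0.02:
  f = 0.02 → V = √(2·1.16e+06·0.0898/(0.02·729·899)) = 3.987 m/s; Re = ρVD/μ = 2.554e+04; f → 0.02436
  f = 0.02436 → V = 3.612 m/s; Re = 2.314e+04; f → 0.02495
  f = 0.02495 → V = 3.569 m/s; Re = 2.287e+04; f → 0.02503
Converged (Δf/f < 1%). With the final f = 0.02503: V = √(2·1.16e+06·0.0898/(0.02503·729·899)) = 3.564 m/s.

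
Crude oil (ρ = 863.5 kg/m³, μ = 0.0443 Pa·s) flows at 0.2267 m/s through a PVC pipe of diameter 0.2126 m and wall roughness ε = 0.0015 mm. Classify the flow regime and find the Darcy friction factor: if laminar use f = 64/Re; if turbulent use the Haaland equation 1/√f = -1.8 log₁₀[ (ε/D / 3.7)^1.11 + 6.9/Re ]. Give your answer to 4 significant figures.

f ≈ 0.06813

Re = ρVD/μ = 863.5·0.2267·0.2126/0.0443 = 939.4.
Re < 2300 → laminar, so f = 64/Re = 0.06813 (roughness is irrelevant in laminar flow).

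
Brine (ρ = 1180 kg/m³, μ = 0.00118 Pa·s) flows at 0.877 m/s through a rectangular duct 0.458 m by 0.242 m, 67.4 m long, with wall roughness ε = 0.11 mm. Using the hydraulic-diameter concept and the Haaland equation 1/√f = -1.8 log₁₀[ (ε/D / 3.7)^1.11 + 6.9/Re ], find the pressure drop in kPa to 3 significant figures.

Hydraulic diameter D_h = 4A/P = 4·(0.458·0.242)/(2·(0.458+0.242)) = 0.4433/1.4 = 0.3167 m.
Re = ρVD_h/μ = 1180·0.877·0.3167/0.00118 = 2.777e+05.
ε/D_h = 0.00011/0.3167 = 0.000347; Haaland gives 1/√f = -1.8 log₁₀[3.39e-05+2.48e-05] = 7.617, so f = 0.01724.
ΔP = f(L/D_h)(ρV²/2) = 0.01724·67.4/0.3167·453.8 = 1665 Pa.
ΔP = 1.66 kPa.

ΔP ≈ 1.66 kPa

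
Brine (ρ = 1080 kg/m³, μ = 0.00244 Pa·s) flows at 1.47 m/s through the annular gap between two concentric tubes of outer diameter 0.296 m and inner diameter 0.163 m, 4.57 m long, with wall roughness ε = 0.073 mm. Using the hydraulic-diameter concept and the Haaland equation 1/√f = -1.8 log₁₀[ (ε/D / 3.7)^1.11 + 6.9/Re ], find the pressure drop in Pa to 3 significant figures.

ΔP ≈ 828 Pa

Hydraulic diameter D_h = 4A/P = D_o - D_i = 0.296 - 0.163 = 0.133 m.
Re = ρVD_h/μ = 1080·1.47·0.133/0.00244 = 8.654e+04.
ε/D_h = 7.3e-05/0.133 = 0.000549; Haaland gives 1/√f = -1.8 log₁₀[5.62e-05+7.97e-05] = 6.96, so f = 0.02065.
ΔP = f(L/D_h)(ρV²/2) = 0.02065·4.57/0.133·1167 = 827.8 Pa.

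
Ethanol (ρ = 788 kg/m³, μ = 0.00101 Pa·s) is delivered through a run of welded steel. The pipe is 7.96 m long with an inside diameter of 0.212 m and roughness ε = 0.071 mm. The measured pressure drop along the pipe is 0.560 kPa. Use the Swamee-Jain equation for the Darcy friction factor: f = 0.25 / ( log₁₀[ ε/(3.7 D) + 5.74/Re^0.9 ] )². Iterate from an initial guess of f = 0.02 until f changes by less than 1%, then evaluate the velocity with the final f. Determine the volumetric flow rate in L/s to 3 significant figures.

Q ≈ 51.7 L/s

Rearranging Darcy-Weisbach: V = √(2·ΔP·D/(f·L·ρ)). With ε/D = 7.1e-05/0.212 = 0.000335, iterate starting from f = 0.02:
  f = 0.02 → V = √(2·560·0.212/(0.02·7.96·788)) = 1.376 m/s; Re = ρVD/μ = 2.276e+05; f → 0.01776
  f = 0.01776 → V = 1.46 m/s; Re = 2.415e+05; f → 0.01766
Converged (Δf/f < 1%). With the final f = 0.01766: V = √(2·560·0.212/(0.01766·7.96·788)) = 1.464 m/s.
Q = V·A = 1.464·(π/4·0.212²) = 0.05169 m³/s = 51.7 L/s.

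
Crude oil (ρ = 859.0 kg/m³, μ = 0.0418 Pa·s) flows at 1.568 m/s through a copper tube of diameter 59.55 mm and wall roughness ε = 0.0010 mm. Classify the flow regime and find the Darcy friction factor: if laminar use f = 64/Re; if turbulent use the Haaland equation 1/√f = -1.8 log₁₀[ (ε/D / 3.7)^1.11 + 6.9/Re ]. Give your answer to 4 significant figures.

Re = ρVD/μ = 859·1.568·0.05955/0.0418 = 1919.
Re < 2300 → laminar, so f = 64/Re = 0.03335 (roughness is irrelevant in laminar flow).

f ≈ 0.03335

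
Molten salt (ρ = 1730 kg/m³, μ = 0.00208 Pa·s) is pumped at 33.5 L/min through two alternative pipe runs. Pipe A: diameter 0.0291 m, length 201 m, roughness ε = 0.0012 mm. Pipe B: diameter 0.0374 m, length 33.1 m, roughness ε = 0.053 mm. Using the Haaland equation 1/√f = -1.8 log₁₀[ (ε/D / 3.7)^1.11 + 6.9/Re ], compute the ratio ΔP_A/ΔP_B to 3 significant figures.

ΔP_A/ΔP_B ≈ 18.4

Pipe A: V = Q/A = 0.0005583/0.0006651 = 0.8395 m/s; Re = 2.032e+04; ε/D = 4.12e-05; Haaland → f = 0.02571; ΔP_A = f(L/D)(ρV²/2) = 1.082e+05 Pa.
Pipe B: V = Q/A = 0.0005583/0.001099 = 0.5082 m/s; Re = 1.581e+04; ε/D = 0.00142; Haaland → f = 0.0297; ΔP_B = f(L/D)(ρV²/2) = 5873 Pa.
ΔP_A/ΔP_B = 1.082e+05/5873 = 18.4.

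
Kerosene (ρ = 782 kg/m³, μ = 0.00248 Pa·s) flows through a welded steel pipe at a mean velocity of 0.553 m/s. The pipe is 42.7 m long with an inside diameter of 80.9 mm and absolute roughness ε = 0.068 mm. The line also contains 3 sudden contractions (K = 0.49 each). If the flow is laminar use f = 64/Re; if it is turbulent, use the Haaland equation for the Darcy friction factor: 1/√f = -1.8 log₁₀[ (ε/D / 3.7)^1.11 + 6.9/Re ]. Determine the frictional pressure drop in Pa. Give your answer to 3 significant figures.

Reynolds number Re = ρVD/μ = 782 · 0.553 · 0.0809 / 0.00248 = 1.411e+04.
Re > 4000 → turbulent. Relative roughness ε/D = 6.8e-05/0.0809 = 0.000841. Haaland: 1/√f = -1.8 log₁₀[(0.000841/3.7)^1.11 + 6.9/1.411e+04] = -1.8 log₁₀[9.03e-05 + 0.000489] = 5.827, so f = 0.02946.
Total minor-loss coefficient ΣK = 3·0.49 = 1.47.
ΔP = [f·L/D + ΣK]·(ρV²/2) = [0.02946·42.7/0.0809 + 1.47]·(782·0.553²/2) = [15.55 + 1.47]·119.6 = 2035 Pa.

ΔP ≈ 2030 Pa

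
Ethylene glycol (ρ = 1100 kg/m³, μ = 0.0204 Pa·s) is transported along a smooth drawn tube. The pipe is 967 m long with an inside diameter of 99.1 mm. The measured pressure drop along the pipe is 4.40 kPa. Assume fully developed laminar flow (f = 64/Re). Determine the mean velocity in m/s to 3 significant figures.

V ≈ 0.0685 m/s

For laminar flow, f = 64/Re with Re = ρVD/μ, so Darcy-Weisbach reduces to ΔP = 32μLV/D². Solving for V: V = ΔP·D²/(32μL) = 4400·(0.0991)²/(32·0.0204·967) = 0.06845 m/s.
Check: Re = ρVD/μ = 1100·0.06845·0.0991/0.0204 = 365.8 < 2300, so the laminar assumption holds.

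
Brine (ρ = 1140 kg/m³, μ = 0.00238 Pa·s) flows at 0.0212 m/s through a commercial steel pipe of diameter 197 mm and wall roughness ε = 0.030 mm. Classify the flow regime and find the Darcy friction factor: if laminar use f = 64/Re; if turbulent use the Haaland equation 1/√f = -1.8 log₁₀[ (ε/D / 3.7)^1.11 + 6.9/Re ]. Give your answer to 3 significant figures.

f ≈ 0.0320

Re = ρVD/μ = 1140·0.0212·0.197/0.00238 = 2000.
Re < 2300 → laminar, so f = 64/Re = 0.03199 (roughness is irrelevant in laminar flow).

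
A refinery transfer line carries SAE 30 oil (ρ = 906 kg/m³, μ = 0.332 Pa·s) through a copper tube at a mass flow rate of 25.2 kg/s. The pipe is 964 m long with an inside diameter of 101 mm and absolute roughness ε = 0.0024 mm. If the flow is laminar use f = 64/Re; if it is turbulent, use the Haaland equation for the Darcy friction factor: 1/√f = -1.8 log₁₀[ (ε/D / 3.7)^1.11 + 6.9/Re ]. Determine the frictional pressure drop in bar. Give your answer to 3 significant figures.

ΔP ≈ 34.9 bar

A = πD²/4 = π(0.101)²/4 = 0.008012 m²; mean velocity V = ṁ/(ρA) = 25.2/(906 · 0.008012) = 3.472 m/s.
Reynolds number Re = ρVD/μ = 906 · 3.472 · 0.101 / 0.332 = 956.9.
Re < 2300 → laminar flow, so f = 64/Re = 64/956.9 = 0.06689 (the turbulent correlation is not needed).
Darcy-Weisbach: ΔP = f(L/D)(ρV²/2) = 0.06689·(964/0.101)·(906·3.472²/2) = 0.06689·9545·5460 = 3.485e+06 Pa.
ΔP = 3.485e+06 Pa = 34.9 bar.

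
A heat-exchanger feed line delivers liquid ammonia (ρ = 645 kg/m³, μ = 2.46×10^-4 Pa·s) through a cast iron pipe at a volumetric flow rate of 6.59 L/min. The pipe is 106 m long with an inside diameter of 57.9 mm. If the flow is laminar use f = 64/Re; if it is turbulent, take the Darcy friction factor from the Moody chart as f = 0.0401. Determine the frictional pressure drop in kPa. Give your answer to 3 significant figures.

ΔP ≈ 0.0412 kPa

Q = 6.59 L/min = 6.59/60000 = 0.0001098 m³/s.
Cross-sectional area A = πD²/4 = π(0.0579)²/4 = 0.002633 m²; mean velocity V = Q/A = 0.0001098/0.002633 = 0.04171 m/s.
Reynolds number Re = ρVD/μ = 645 · 0.04171 · 0.0579 / 0.000246 = 6333.
Re > 4000 → turbulent; use the Moody-chart value f = 0.0401.
Darcy-Weisbach: ΔP = f(L/D)(ρV²/2) = 0.0401·(106/0.0579)·(645·0.04171²/2) = 0.0401·1831·0.5612 = 41.2 Pa.
ΔP = 41.2 Pa = 0.0412 kPa.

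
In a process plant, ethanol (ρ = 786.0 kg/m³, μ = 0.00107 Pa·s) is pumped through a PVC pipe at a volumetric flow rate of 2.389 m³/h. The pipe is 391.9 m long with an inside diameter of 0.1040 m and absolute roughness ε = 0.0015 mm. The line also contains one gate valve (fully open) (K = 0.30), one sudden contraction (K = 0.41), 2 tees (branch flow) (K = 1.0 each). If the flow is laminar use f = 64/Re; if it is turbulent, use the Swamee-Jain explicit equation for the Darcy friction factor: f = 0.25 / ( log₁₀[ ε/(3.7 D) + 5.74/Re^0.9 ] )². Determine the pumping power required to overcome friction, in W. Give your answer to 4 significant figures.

Q = 2.389 m³/h = 2.389/3600 = 0.0006636 m³/s.
Cross-sectional area A = πD²/4 = π(0.104)²/4 = 0.008495 m²; mean velocity V = Q/A = 0.0006636/0.008495 = 0.07812 m/s.
Reynolds number Re = ρVD/μ = 786 · 0.07812 · 0.104 / 0.00107 = 5968.
Re > 4000 → turbulent. Relative roughness ε/D = 1.5e-06/0.104 = 1.44e-05. Swamee-Jain: f = 0.25/(log₁₀[1.44e-05/3.7 + 5.74/5968^0.9])² = 0.25/(log₁₀[3.9e-06 + 0.00229])² = 0.25/(-2.639)² = 0.03591.
Total minor-loss coefficient ΣK = 1·0.3 + 1·0.41 + 2·1 = 2.71.
ΔP = [f·L/D + ΣK]·(ρV²/2) = [0.03591·391.9/0.104 + 2.71]·(786·0.07812²/2) = [135.3 + 2.71]·2.398 = 331 Pa.
Pumping power P = QΔP = 0.0006636·331 = 0.21967 W = 0.2197 W.

P ≈ 0.2197 W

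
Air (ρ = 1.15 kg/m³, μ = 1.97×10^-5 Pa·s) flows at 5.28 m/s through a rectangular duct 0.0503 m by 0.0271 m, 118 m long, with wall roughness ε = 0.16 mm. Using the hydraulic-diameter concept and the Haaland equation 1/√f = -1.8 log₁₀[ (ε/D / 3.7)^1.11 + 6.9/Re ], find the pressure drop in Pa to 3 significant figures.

ΔP ≈ 1950 Pa

Hydraulic diameter D_h = 4A/P = 4·(0.0503·0.0271)/(2·(0.0503+0.0271)) = 0.005453/0.1548 = 0.03522 m.
Re = ρVD_h/μ = 1.15·5.28·0.03522/1.97e-05 = 1.086e+04.
ε/D_h = 0.00016/0.03522 = 0.00454; Haaland gives 1/√f = -1.8 log₁₀[0.000587+0.000636] = 5.243, so f = 0.03638.
ΔP = f(L/D_h)(ρV²/2) = 0.03638·118/0.03522·16.03 = 1954 Pa.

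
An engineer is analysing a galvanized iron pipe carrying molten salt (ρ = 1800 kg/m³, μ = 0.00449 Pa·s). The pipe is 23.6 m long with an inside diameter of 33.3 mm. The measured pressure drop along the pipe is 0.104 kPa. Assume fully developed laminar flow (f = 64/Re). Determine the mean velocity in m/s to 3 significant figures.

For laminar flow, f = 64/Re with Re = ρVD/μ, so Darcy-Weisbach reduces to ΔP = 32μLV/D². Solving for V: V = ΔP·D²/(32μL) = 104·(0.0333)²/(32·0.00449·23.6) = 0.03401 m/s.
Check: Re = ρVD/μ = 1800·0.03401·0.0333/0.00449 = 454 < 2300, so the laminar assumption holds.

V ≈ 0.0340 m/s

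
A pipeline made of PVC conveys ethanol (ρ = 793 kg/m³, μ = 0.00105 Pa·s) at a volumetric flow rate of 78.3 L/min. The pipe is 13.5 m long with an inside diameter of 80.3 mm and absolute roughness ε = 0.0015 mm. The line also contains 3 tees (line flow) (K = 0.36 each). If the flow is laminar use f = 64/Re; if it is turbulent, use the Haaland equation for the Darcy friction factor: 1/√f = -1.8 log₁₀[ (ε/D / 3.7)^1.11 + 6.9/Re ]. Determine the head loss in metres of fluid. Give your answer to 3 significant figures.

h_f ≈ 0.0193 m

Q = 78.3 L/min = 78.3/60000 = 0.001305 m³/s.
Cross-sectional area A = πD²/4 = π(0.0803)²/4 = 0.005064 m²; mean velocity V = Q/A = 0.001305/0.005064 = 0.2577 m/s.
Reynolds number Re = ρVD/μ = 793 · 0.2577 · 0.0803 / 0.00105 = 1.563e+04.
Re > 4000 → turbulent. Relative roughness ε/D = 1.5e-06/0.0803 = 1.87e-05. Haaland: 1/√f = -1.8 log₁₀[(1.87e-05/3.7)^1.11 + 6.9/1.563e+04] = -1.8 log₁₀[1.32e-06 + 0.000442] = 6.037, so f = 0.02744.
Total minor-loss coefficient ΣK = 3·0.36 = 1.08.
ΔP = [f·L/D + ΣK]·(ρV²/2) = [0.02744·13.5/0.0803 + 1.08]·(793·0.2577²/2) = [4.613 + 1.08]·26.33 = 149.9 Pa.
Head loss h_f = ΔP/(ρg) = 149.9/(793·9.81) = 0.0193 m.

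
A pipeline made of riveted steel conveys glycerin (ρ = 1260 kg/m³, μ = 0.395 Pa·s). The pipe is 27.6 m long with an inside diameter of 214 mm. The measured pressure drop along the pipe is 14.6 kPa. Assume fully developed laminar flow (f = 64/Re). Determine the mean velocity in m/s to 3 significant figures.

V ≈ 1.92 m/s

For laminar flow, f = 64/Re with Re = ρVD/μ, so Darcy-Weisbach reduces to ΔP = 32μLV/D². Solving for V: V = ΔP·D²/(32μL) = 1.46e+04·(0.214)²/(32·0.395·27.6) = 1.917 m/s.
Check: Re = ρVD/μ = 1260·1.917·0.214/0.395 = 1308 < 2300, so the laminar assumption holds.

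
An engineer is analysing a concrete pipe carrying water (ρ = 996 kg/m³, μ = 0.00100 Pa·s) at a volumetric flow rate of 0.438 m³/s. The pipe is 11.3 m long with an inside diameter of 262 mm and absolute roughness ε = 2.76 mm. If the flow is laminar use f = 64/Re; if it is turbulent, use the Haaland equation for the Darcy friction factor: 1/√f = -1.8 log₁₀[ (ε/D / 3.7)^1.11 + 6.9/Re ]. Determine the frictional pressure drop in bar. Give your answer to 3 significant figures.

Cross-sectional area A = πD²/4 = π(0.262)²/4 = 0.05391 m²; mean velocity V = Q/A = 0.438/0.05391 = 8.124 m/s.
Reynolds number Re = ρVD/μ = 996 · 8.124 · 0.262 / 0.001 = 2.12e+06.
Re > 4000 → turbulent. Relative roughness ε/D = 0.00276/0.262 = 0.0105. Haaland: 1/√f = -1.8 log₁₀[(0.0105/3.7)^1.11 + 6.9/2.12e+06] = -1.8 log₁₀[0.00149 + 3.25e-06] = 5.084, so f = 0.03868.
Darcy-Weisbach: ΔP = f(L/D)(ρV²/2) = 0.03868·(11.3/0.262)·(996·8.124²/2) = 0.03868·43.13·3.287e+04 = 5.484e+04 Pa.
ΔP = 5.484e+04 Pa = 0.548 bar.

ΔP ≈ 0.548 bar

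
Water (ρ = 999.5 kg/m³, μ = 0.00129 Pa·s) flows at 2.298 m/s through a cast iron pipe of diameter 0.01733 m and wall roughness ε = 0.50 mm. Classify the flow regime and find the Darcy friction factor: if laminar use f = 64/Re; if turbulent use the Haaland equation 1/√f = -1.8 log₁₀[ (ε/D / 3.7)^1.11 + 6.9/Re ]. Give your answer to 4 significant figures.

Re = ρVD/μ = 999.5·2.298·0.01733/0.00129 = 3.086e+04.
Re > 4000 → turbulent. ε/D = 0.0005/0.01733 = 0.0289; Haaland: 1/√f = -1.8 log₁₀[0.00457 + 0.000224] = 4.175, so f = 0.05738.

f ≈ 0.05738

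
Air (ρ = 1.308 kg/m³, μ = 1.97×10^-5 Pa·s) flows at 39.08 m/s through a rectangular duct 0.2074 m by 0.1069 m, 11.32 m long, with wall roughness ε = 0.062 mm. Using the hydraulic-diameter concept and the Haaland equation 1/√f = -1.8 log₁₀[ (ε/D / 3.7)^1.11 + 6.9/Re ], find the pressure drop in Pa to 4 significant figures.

ΔP ≈ 1401 Pa

Hydraulic diameter D_h = 4A/P = 4·(0.2074·0.1069)/(2·(0.2074+0.1069)) = 0.08868/0.6286 = 0.1411 m.
Re = ρVD_h/μ = 1.308·39.08·0.1411/1.97e-05 = 3.661e+05.
ε/D_h = 6.2e-05/0.1411 = 0.000439; Haaland gives 1/√f = -1.8 log₁₀[4.39e-05+1.88e-05] = 7.564, so f = 0.01748.
ΔP = f(L/D_h)(ρV²/2) = 0.01748·11.32/0.1411·998.8 = 1401 Pa.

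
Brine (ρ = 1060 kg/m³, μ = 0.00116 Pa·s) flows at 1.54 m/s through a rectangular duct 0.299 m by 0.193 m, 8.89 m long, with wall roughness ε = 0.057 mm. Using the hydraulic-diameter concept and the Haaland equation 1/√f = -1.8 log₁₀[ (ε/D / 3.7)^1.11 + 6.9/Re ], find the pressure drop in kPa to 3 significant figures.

Hydraulic diameter D_h = 4A/P = 4·(0.299·0.193)/(2·(0.299+0.193)) = 0.2308/0.984 = 0.2346 m.
Re = ρVD_h/μ = 1060·1.54·0.2346/0.00116 = 3.301e+05.
ε/D_h = 5.7e-05/0.2346 = 0.000243; Haaland gives 1/√f = -1.8 log₁₀[2.28e-05+2.09e-05] = 7.848, so f = 0.01624.
ΔP = f(L/D_h)(ρV²/2) = 0.01624·8.89/0.2346·1257 = 773.5 Pa.
ΔP = 0.773 kPa.

ΔP ≈ 0.773 kPa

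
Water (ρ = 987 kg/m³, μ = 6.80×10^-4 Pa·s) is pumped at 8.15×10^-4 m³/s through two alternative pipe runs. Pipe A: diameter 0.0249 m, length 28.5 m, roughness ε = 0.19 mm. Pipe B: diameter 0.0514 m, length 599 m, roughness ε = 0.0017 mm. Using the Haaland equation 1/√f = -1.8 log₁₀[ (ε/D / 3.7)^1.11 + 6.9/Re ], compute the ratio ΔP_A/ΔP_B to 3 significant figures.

Pipe A: V = Q/A = 0.000815/0.000487 = 1.674 m/s; Re = 6.049e+04; ε/D = 0.00763; Haaland → f = 0.0358; ΔP_A = f(L/D)(ρV²/2) = 5.665e+04 Pa.
Pipe B: V = Q/A = 0.000815/0.002075 = 0.3928 m/s; Re = 2.93e+04; ε/D = 3.31e-05; Haaland → f = 0.02351; ΔP_B = f(L/D)(ρV²/2) = 2.086e+04 Pa.
ΔP_A/ΔP_B = 5.665e+04/2.086e+04 = 2.72.

ΔP_A/ΔP_B ≈ 2.72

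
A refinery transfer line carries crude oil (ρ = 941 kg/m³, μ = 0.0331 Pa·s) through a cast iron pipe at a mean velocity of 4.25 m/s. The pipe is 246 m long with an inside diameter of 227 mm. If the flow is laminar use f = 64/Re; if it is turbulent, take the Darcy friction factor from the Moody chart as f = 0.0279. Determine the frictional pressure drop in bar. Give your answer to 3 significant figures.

ΔP ≈ 2.57 bar

Reynolds number Re = ρVD/μ = 941 · 4.25 · 0.227 / 0.0331 = 2.743e+04.
Re > 4000 → turbulent; use the Moody-chart value f = 0.0279.
Darcy-Weisbach: ΔP = f(L/D)(ρV²/2) = 0.0279·(246/0.227)·(941·4.25²/2) = 0.0279·1084·8498 = 2.57e+05 Pa.
ΔP = 2.57e+05 Pa = 2.57 bar.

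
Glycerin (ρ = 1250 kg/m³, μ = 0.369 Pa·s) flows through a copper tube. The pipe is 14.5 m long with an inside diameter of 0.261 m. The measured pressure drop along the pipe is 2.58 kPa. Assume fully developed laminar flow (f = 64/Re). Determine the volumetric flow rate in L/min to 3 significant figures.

Q ≈ 3300 L/min

For laminar flow, f = 64/Re with Re = ρVD/μ, so Darcy-Weisbach reduces to ΔP = 32μLV/D². Solving for V: V = ΔP·D²/(32μL) = 2580·(0.261)²/(32·0.369·14.5) = 1.026 m/s.
Check: Re = ρVD/μ = 1250·1.026·0.261/0.369 = 907.6 < 2300, so the laminar assumption holds.
Q = V·A = 1.026·(π/4·0.261²) = 0.05492 m³/s = 3300 L/min.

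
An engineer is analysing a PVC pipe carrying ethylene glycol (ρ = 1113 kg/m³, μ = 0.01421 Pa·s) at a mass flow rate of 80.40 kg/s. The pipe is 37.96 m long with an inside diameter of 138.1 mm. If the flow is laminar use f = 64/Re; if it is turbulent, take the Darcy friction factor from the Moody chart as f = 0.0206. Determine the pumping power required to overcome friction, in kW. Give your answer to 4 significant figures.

P ≈ 5.294 kW

A = πD²/4 = π(0.1381)²/4 = 0.01498 m²; mean velocity V = ṁ/(ρA) = 80.4/(1113 · 0.01498) = 4.823 m/s.
Reynolds number Re = ρVD/μ = 1113 · 4.823 · 0.1381 / 0.0142 = 5.216e+04.
Re > 4000 → turbulent; use the Moody-chart value f = 0.0206.
Darcy-Weisbach: ΔP = f(L/D)(ρV²/2) = 0.0206·(37.96/0.1381)·(1113·4.823²/2) = 0.0206·274.9·1.294e+04 = 7.329e+04 Pa.
Q = ṁ/ρ = 80.4/1113 = 0.07224 m³/s.
Pumping power P = QΔP = 0.07224·7.329e+04 = 5294.1 W = 5.294 kW.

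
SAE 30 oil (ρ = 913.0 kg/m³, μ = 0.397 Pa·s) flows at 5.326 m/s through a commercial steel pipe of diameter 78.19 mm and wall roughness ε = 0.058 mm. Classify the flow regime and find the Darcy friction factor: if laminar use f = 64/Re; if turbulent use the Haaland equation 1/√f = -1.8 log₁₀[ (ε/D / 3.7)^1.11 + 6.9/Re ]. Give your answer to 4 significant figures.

f ≈ 0.06683

Re = ρVD/μ = 913·5.326·0.07819/0.397 = 957.7.
Re < 2300 → laminar, so f = 64/Re = 0.06683 (roughness is irrelevant in laminar flow).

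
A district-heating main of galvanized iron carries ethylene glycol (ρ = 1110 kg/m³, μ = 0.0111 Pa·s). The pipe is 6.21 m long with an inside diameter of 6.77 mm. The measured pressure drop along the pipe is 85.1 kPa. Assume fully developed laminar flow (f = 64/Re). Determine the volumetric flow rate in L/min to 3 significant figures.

For laminar flow, f = 64/Re with Re = ρVD/μ, so Darcy-Weisbach reduces to ΔP = 32μLV/D². Solving for V: V = ΔP·D²/(32μL) = 8.51e+04·(0.00677)²/(32·0.0111·6.21) = 1.768 m/s.
Check: Re = ρVD/μ = 1110·1.768·0.00677/0.0111 = 1197 < 2300, so the laminar assumption holds.
Q = V·A = 1.768·(π/4·0.00677²) = 6.365e-05 m³/s = 3.82 L/min.

Q ≈ 3.82 L/min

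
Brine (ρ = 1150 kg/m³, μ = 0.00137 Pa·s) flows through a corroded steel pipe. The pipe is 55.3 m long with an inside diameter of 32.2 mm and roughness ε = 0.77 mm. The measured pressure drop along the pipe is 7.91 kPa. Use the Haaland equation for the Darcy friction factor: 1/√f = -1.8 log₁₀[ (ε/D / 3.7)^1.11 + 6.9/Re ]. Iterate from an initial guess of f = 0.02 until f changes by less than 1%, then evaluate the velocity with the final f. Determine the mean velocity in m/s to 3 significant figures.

V ≈ 0.380 m/s

Rearranging Darcy-Weisbach: V = √(2·ΔP·D/(f·L·ρ)). With ε/D = 0.00077/0.0322 = 0.0239, iterate starting from f = 0.02:
  f = 0.02 → V = √(2·7910·0.0322/(0.02·55.3·1150)) = 0.6329 m/s; Re = ρVD/μ = 1.711e+04; f → 0.05423
  f = 0.05423 → V = 0.3843 m/s; Re = 1.039e+04; f → 0.05547
  f = 0.05547 → V = 0.38 m/s; Re = 1.027e+04; f → 0.0555
Converged (Δf/f < 1%). With the final f = 0.0555: V = √(2·7910·0.0322/(0.0555·55.3·1150)) = 0.3799 m/s.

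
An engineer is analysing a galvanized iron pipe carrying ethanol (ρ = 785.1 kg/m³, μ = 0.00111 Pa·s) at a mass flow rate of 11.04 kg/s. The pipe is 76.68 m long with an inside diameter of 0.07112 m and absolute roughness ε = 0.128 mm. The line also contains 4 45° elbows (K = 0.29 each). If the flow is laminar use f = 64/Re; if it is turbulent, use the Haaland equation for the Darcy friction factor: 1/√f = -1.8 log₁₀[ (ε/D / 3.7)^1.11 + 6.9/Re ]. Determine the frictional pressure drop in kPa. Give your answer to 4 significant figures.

A = πD²/4 = π(0.07112)²/4 = 0.003973 m²; mean velocity V = ṁ/(ρA) = 11.04/(785.1 · 0.003973) = 3.54 m/s.
Reynolds number Re = ρVD/μ = 785.1 · 3.54 · 0.07112 / 0.00111 = 1.781e+05.
Re > 4000 → turbulent. Relative roughness ε/D = 0.000128/0.07112 = 0.0018. Haaland: 1/√f = -1.8 log₁₀[(0.0018/3.7)^1.11 + 6.9/1.781e+05] = -1.8 log₁₀[0.00021 + 3.88e-05] = 6.487, so f = 0.02376.
Total minor-loss coefficient ΣK = 4·0.29 = 1.16.
ΔP = [f·L/D + ΣK]·(ρV²/2) = [0.02376·76.68/0.07112 + 1.16]·(785.1·3.54²/2) = [25.62 + 1.16]·4919 = 1.317e+05 Pa.
ΔP = 1.317e+05 Pa = 131.7 kPa.

ΔP ≈ 131.7 kPa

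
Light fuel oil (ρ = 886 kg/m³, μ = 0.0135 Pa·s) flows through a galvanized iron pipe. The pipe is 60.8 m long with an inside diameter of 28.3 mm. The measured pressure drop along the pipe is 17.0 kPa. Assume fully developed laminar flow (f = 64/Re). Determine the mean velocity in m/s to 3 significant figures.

V ≈ 0.518 m/s

For laminar flow, f = 64/Re with Re = ρVD/μ, so Darcy-Weisbach reduces to ΔP = 32μLV/D². Solving for V: V = ΔP·D²/(32μL) = 1.7e+04·(0.0283)²/(32·0.0135·60.8) = 0.5184 m/s.
Check: Re = ρVD/μ = 886·0.5184·0.0283/0.0135 = 962.8 < 2300, so the laminar assumption holds.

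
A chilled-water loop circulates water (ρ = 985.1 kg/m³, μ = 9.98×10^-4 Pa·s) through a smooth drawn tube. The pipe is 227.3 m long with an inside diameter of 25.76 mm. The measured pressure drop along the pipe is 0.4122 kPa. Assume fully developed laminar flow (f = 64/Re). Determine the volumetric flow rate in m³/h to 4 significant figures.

Q ≈ 0.07070 m³/h

For laminar flow, f = 64/Re with Re = ρVD/μ, so Darcy-Weisbach reduces to ΔP = 32μLV/D². Solving for V: V = ΔP·D²/(32μL) = 412.2·(0.02576)²/(32·0.000998·227.3) = 0.03768 m/s.
Check: Re = ρVD/μ = 985.1·0.03768·0.02576/0.000998 = 958.1 < 2300, so the laminar assumption holds.
Q = V·A = 0.03768·(π/4·0.02576²) = 1.964e-05 m³/s = 0.07070 m³/h.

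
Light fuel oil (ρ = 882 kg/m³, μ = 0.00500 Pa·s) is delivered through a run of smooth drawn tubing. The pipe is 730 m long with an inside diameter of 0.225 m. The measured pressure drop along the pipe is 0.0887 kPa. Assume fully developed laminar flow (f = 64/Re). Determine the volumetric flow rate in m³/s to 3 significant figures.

For laminar flow, f = 64/Re with Re = ρVD/μ, so Darcy-Weisbach reduces to ΔP = 32μLV/D². Solving for V: V = ΔP·D²/(32μL) = 88.7·(0.225)²/(32·0.005·730) = 0.03845 m/s.
Check: Re = ρVD/μ = 882·0.03845·0.225/0.005 = 1526 < 2300, so the laminar assumption holds.
Q = V·A = 0.03845·(π/4·0.225²) = 0.001529 m³/s = 0.00153 m³/s.

Q ≈ 0.00153 m³/s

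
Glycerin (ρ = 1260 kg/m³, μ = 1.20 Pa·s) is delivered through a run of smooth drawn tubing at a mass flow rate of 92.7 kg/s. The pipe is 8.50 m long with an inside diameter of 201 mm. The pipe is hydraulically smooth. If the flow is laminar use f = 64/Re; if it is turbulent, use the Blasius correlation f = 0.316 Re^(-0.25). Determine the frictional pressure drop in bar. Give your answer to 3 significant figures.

ΔP ≈ 0.187 bar

A = πD²/4 = π(0.201)²/4 = 0.03173 m²; mean velocity V = ṁ/(ρA) = 92.7/(1260 · 0.03173) = 2.319 m/s.
Reynolds number Re = ρVD/μ = 1260 · 2.319 · 0.201 / 1.2 = 489.3.
Re < 2300 → laminar flow, so f = 64/Re = 64/489.3 = 0.1308 (the turbulent correlation is not needed).
Darcy-Weisbach: ΔP = f(L/D)(ρV²/2) = 0.1308·(8.5/0.201)·(1260·2.319²/2) = 0.1308·42.29·3387 = 1.873e+04 Pa.
ΔP = 1.873e+04 Pa = 0.187 bar.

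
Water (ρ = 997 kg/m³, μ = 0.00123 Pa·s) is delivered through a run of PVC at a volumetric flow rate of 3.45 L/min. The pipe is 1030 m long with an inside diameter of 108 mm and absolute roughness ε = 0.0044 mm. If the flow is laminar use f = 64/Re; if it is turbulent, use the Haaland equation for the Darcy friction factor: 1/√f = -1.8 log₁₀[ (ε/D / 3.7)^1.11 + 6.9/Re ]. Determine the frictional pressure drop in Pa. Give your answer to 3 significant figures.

Q = 3.45 L/min = 3.45/60000 = 5.75e-05 m³/s.
Cross-sectional area A = πD²/4 = π(0.108)²/4 = 0.009161 m²; mean velocity V = Q/A = 5.75e-05/0.009161 = 0.006277 m/s.
Reynolds number Re = ρVD/μ = 997 · 0.006277 · 0.108 / 0.00123 = 549.5.
Re < 2300 → laminar flow, so f = 64/Re = 64/549.5 = 0.1165 (the turbulent correlation is not needed).
Darcy-Weisbach: ΔP = f(L/D)(ρV²/2) = 0.1165·(1030/0.108)·(997·0.006277²/2) = 0.1165·9537·0.01964 = 21.82 Pa.

ΔP ≈ 21.8 Pa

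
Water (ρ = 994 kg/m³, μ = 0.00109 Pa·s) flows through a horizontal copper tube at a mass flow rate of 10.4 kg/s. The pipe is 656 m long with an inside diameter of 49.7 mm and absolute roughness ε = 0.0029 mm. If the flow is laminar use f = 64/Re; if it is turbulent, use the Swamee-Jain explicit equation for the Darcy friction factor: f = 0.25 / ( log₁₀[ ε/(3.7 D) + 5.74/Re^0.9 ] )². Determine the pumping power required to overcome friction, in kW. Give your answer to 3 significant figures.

P ≈ 31.0 kW

A = πD²/4 = π(0.0497)²/4 = 0.00194 m²; mean velocity V = ṁ/(ρA) = 10.4/(994 · 0.00194) = 5.393 m/s.
Reynolds number Re = ρVD/μ = 994 · 5.393 · 0.0497 / 0.00109 = 2.444e+05.
Re > 4000 → turbulent. Relative roughness ε/D = 2.9e-06/0.0497 = 5.84e-05. Swamee-Jain: f = 0.25/(log₁₀[5.84e-05/3.7 + 5.74/2.444e+05^0.9])² = 0.25/(log₁₀[1.58e-05 + 8.12e-05])² = 0.25/(-4.013)² = 0.01552.
Darcy-Weisbach: ΔP = f(L/D)(ρV²/2) = 0.01552·(656/0.0497)·(994·5.393²/2) = 0.01552·1.32e+04·1.446e+04 = 2.962e+06 Pa.
Q = ṁ/ρ = 10.4/994 = 0.01046 m³/s.
Pumping power P = QΔP = 0.01046·2.962e+06 = 30990 W = 31.0 kW.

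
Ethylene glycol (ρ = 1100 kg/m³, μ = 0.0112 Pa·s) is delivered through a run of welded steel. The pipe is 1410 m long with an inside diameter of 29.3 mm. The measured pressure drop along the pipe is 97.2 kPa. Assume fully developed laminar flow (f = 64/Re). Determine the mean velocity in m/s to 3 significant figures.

V ≈ 0.165 m/s

For laminar flow, f = 64/Re with Re = ρVD/μ, so Darcy-Weisbach reduces to ΔP = 32μLV/D². Solving for V: V = ΔP·D²/(32μL) = 9.72e+04·(0.0293)²/(32·0.0112·1410) = 0.1651 m/s.
Check: Re = ρVD/μ = 1100·0.1651·0.0293/0.0112 = 475.2 < 2300, so the laminar assumption holds.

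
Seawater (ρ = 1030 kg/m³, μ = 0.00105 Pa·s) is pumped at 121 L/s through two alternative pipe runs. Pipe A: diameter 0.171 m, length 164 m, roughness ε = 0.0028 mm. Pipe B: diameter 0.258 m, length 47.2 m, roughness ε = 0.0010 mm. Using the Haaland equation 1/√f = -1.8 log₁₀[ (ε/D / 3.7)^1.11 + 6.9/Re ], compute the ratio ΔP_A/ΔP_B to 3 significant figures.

ΔP_A/ΔP_B ≈ 25.8

Pipe A: V = Q/A = 0.121/0.02297 = 5.269 m/s; Re = 8.838e+05; ε/D = 1.64e-05; Haaland → f = 0.01211; ΔP_A = f(L/D)(ρV²/2) = 1.66e+05 Pa.
Pipe B: V = Q/A = 0.121/0.05228 = 2.314 m/s; Re = 5.858e+05; ε/D = 3.88e-06; Haaland → f = 0.01275; ΔP_B = f(L/D)(ρV²/2) = 6434 Pa.
ΔP_A/ΔP_B = 1.66e+05/6434 = 25.8.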